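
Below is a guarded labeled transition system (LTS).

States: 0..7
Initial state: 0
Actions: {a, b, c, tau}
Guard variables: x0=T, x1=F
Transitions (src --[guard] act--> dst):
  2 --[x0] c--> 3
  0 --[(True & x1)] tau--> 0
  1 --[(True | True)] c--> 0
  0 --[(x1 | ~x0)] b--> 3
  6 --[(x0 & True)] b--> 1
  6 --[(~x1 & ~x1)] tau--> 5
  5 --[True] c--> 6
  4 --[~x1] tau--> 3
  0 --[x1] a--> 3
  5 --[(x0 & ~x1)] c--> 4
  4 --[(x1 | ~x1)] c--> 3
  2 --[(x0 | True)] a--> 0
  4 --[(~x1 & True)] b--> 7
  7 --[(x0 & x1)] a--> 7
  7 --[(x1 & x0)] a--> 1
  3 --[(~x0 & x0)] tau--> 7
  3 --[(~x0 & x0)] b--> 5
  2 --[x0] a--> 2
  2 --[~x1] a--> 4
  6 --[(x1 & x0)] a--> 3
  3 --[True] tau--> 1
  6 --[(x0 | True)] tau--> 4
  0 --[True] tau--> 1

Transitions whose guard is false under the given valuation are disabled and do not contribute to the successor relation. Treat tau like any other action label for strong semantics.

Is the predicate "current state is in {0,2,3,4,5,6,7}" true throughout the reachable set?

Inv-set: {0,2,3,4,5,6,7}
R = {0,1}
  0: safe
  1: VIOLATES
reach 1 via tau — violates

Answer: INVARIANT VIOLATED at state 1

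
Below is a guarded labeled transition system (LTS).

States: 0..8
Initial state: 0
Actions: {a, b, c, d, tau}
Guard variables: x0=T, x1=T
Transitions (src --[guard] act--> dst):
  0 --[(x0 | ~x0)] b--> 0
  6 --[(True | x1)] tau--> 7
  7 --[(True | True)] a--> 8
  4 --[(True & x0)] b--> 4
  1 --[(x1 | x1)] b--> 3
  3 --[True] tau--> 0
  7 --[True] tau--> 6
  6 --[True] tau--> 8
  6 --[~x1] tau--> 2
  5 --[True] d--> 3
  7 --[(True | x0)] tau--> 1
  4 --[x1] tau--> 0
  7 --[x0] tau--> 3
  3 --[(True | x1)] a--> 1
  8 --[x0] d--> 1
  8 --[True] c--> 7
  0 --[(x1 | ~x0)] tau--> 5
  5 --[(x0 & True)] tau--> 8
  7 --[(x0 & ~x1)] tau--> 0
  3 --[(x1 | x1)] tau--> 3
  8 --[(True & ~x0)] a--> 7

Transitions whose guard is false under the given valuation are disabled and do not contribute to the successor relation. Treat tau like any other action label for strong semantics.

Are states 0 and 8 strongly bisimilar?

Answer: NOT BISIMILAR

Analysis:
Bisimulation quotient by refinement:
  round 0: {{0,1,2,3,4,5,6,7,8}}
  round 1: {{0,4},{1},{2},{3,7},{5},{6},{8}}
  round 2: {{0},{1},{2},{3},{4},{5},{6},{7},{8}}
9 equivalence class(es) (converged in 3)
class of 0: {0}; class of 8: {8}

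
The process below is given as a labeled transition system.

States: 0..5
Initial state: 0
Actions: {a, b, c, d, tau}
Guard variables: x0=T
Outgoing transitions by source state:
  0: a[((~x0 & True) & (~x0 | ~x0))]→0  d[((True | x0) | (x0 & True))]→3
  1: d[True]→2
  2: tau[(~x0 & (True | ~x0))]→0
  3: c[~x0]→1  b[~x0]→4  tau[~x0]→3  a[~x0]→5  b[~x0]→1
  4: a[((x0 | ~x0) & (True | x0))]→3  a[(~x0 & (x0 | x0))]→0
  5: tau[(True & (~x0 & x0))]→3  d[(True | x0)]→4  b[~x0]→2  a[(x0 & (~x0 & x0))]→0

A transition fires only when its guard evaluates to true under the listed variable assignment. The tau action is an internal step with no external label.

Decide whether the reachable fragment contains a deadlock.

Reachable = {0,3}
  0: d→3  [1 exit(s)]
  3: ∅  [no exit]
Path to 3: d

Answer: DEADLOCK at state 3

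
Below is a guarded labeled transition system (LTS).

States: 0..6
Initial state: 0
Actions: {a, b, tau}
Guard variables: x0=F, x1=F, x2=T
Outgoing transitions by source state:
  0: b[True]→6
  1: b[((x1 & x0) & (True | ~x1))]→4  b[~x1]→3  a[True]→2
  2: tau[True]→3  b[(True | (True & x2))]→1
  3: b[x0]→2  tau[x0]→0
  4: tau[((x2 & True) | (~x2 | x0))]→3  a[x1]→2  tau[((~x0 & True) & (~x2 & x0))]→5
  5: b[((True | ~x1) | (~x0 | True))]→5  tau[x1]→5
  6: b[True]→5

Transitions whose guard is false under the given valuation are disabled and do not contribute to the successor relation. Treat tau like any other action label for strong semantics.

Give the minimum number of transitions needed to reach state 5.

Breadth-first toward 5:
  L0 = {0}
  L1 = {6}
  L2 = {5}
first hit 5 at d=2 via b·b

Answer: 2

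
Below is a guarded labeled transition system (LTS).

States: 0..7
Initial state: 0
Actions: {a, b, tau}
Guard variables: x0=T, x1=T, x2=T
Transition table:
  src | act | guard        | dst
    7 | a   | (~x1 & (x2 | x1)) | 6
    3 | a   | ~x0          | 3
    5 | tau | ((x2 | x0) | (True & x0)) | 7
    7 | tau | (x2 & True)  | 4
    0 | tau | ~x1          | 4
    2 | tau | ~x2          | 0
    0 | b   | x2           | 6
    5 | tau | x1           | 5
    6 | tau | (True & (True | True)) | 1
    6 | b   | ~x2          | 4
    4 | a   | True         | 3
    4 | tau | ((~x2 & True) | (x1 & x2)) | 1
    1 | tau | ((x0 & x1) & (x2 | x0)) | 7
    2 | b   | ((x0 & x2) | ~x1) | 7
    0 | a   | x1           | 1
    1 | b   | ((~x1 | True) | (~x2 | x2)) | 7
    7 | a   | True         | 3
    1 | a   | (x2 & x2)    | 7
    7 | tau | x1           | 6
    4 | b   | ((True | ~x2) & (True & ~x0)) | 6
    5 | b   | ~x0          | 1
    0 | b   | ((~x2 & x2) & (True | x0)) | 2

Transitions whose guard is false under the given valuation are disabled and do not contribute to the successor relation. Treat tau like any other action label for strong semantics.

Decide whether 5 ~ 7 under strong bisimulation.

Refine partition for ~:
  π0 = {{0,1,2,3,4,5,6,7}}
  π1 = {{0},{1},{2},{3},{4,7},{5,6}}
  π2 = {{0},{1},{2},{3},{4},{5},{6},{7}}
Fixed point at round 3; 8 class(es).
[5]={5}  [7]={7}

Answer: NOT BISIMILAR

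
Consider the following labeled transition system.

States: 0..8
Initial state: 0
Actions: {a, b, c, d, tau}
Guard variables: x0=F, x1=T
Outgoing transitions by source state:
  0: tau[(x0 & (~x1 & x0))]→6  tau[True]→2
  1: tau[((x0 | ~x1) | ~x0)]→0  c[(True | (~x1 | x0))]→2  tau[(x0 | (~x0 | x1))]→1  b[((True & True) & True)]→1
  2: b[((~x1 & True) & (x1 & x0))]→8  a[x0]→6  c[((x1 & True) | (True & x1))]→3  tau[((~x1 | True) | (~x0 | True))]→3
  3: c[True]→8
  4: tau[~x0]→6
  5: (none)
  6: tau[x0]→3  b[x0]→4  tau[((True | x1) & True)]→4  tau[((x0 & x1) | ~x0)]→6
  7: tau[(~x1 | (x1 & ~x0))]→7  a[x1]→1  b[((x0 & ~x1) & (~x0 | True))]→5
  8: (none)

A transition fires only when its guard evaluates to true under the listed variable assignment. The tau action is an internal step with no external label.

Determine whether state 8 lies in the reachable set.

Answer: REACHABLE

Analysis:
Guard filter leaves 13 enabled edge(s).
Layer 0: {0}
Layer 1: {2}  total {0,2}
Layer 2: {3}  total {0,2,3}
Layer 3: {8}  total {0,2,3,8}
Reachable = {0,2,3,8}
Path to 8: tau·c·c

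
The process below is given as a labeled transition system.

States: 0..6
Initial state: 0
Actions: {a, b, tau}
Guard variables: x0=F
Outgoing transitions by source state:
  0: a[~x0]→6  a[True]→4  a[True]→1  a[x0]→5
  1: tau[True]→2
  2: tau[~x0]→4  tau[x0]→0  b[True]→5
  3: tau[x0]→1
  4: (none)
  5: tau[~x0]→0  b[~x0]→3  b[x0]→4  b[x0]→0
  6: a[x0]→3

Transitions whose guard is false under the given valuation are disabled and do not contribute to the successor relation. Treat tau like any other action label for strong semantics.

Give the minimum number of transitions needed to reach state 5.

Breadth-first toward 5:
  depth 0: {0}
  depth 1: {1,4,6}
  depth 2: {2}
  depth 3: {5}
5 enters at depth 3; path a·tau·b

Answer: 3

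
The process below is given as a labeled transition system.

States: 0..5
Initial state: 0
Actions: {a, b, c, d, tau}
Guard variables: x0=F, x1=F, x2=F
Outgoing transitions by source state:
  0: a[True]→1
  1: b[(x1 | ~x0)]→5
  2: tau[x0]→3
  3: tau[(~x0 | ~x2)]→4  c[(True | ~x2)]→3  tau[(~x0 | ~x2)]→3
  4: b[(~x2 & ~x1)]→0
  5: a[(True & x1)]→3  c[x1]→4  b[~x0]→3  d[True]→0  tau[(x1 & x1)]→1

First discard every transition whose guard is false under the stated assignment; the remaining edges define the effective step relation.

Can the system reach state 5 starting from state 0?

8 transition(s) survive guard evaluation.
Layer 0: {0}
Layer 1: {1}  now seen {0,1}
Layer 2: {5}  now seen {0,1,5}
Layer 3: {3}  now seen {0,1,3,5}
Layer 4: {4}  now seen {0,1,3,4,5}
Reach set: {0,1,3,4,5}
trace reaching 5: a·b

Answer: REACHABLE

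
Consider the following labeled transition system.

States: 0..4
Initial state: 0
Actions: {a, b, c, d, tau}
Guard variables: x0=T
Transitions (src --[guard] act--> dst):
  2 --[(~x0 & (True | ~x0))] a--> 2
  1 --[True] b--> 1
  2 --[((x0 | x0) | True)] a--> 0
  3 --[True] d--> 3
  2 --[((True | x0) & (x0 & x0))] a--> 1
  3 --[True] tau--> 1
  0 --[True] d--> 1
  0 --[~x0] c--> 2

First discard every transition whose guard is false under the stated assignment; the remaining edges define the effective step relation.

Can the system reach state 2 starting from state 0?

6 transition(s) survive guard evaluation.
depth 0: {0}
depth 1: {1}  now seen {0,1}
R = {0,1}

Answer: UNREACHABLE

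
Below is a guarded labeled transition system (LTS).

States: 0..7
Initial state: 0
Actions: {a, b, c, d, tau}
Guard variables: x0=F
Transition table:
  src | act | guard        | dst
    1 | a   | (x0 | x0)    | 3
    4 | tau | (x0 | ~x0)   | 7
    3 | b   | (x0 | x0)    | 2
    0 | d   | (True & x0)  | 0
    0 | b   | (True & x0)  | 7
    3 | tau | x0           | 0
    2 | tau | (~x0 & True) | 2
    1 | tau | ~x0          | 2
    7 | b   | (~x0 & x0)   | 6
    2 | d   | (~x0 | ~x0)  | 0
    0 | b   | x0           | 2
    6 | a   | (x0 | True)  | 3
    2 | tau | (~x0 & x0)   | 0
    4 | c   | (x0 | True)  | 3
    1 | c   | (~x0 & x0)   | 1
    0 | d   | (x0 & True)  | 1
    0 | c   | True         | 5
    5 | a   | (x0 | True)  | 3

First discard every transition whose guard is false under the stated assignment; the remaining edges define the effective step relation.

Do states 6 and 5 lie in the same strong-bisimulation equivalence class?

Bisimulation quotient by refinement:
  P[0] = {{0,1,2,3,4,5,6,7}}
  P[1] = {{0},{1},{2},{3,7},{4},{5,6}}
Fixed point at round 2; 6 class(es).
[6]={5,6}  [5]={5,6}

Answer: BISIMILAR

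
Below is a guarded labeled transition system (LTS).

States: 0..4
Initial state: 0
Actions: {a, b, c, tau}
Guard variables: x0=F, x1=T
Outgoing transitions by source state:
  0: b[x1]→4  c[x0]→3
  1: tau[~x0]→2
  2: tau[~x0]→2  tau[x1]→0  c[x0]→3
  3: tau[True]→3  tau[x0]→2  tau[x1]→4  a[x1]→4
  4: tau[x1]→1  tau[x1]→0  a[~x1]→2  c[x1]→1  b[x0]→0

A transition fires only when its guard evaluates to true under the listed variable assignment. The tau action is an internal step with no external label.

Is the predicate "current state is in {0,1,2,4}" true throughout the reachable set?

Answer: INVARIANT HOLDS

Working:
Allowed set {0,1,2,4}
Reachable = {0,1,2,4}
  0: safe
  1: safe
  2: safe
  4: safe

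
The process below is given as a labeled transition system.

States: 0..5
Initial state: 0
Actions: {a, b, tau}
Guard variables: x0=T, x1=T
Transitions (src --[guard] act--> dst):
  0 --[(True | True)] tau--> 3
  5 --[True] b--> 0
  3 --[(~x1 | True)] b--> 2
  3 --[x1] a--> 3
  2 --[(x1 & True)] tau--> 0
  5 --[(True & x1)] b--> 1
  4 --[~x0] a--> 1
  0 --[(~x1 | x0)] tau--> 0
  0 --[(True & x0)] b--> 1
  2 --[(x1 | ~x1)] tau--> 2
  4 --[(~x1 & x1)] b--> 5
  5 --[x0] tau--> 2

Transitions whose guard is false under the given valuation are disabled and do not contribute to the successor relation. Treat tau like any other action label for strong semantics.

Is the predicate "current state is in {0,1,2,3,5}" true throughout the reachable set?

Inv-set: {0,1,2,3,5}
Reachable = {0,1,2,3}
  0: safe
  1: safe
  2: safe
  3: safe

Answer: INVARIANT HOLDS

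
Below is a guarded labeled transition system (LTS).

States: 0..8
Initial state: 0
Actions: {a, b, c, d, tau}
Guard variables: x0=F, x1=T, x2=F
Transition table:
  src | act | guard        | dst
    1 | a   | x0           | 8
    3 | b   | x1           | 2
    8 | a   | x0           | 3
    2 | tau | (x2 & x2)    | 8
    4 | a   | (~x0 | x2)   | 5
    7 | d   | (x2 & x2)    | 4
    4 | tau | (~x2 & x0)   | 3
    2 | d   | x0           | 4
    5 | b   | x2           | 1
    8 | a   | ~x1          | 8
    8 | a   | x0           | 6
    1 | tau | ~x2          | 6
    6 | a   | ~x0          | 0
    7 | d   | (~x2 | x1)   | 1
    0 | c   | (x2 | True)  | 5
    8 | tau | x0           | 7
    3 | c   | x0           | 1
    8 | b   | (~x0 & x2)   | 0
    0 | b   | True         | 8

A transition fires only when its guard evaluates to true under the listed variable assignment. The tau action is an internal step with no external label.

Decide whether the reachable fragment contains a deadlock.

Answer: DEADLOCK at state 5

Trace:
Reach set: {0,5,8}
  0: b→8  c→5  [2 out]
  5: ∅  [deadlock]
  8: ∅  [deadlock]
witness 5: c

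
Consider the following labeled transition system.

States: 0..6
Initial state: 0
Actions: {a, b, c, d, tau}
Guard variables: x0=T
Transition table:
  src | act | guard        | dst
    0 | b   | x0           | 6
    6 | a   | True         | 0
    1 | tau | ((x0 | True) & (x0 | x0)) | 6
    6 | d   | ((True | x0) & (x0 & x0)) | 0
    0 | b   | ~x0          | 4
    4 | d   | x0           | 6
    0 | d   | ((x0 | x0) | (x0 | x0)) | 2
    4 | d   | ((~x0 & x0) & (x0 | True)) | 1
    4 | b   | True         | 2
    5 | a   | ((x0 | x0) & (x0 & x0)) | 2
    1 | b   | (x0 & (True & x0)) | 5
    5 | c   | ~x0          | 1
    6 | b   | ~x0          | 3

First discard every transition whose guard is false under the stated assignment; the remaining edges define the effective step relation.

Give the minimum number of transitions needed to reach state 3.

Breadth-first toward 3:
  depth 0: {0}
  depth 1: {2,6}
3 never appears.

Answer: UNREACHABLE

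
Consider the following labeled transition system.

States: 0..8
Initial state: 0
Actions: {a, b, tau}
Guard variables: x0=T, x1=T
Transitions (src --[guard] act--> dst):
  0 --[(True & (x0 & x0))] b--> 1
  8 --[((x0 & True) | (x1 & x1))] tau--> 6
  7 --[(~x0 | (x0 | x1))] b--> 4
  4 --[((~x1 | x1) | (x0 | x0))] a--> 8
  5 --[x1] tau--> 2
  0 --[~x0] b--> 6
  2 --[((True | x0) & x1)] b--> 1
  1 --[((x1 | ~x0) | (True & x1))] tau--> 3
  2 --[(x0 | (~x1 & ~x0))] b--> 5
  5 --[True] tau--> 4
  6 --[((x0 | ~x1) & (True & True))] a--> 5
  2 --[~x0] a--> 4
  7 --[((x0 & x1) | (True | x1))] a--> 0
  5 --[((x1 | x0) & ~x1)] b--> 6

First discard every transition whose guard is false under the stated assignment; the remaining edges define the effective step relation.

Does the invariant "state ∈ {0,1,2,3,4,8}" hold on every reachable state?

Answer: INVARIANT HOLDS

Analysis:
Inv-set: {0,1,2,3,4,8}
Reach set: {0,1,3}
  0: ok
  1: ok
  3: ok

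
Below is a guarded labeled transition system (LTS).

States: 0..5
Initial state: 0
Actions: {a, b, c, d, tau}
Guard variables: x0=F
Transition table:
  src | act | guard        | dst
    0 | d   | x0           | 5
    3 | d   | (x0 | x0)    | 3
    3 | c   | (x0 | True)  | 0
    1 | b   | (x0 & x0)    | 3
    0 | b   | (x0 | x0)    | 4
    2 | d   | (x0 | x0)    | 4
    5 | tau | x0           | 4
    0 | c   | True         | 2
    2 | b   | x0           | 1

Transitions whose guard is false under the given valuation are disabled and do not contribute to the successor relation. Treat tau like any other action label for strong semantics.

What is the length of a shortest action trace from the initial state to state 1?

Answer: UNREACHABLE

Working:
Breadth-first toward 1:
  L0 = {0}
  L1 = {2}
1 never appears.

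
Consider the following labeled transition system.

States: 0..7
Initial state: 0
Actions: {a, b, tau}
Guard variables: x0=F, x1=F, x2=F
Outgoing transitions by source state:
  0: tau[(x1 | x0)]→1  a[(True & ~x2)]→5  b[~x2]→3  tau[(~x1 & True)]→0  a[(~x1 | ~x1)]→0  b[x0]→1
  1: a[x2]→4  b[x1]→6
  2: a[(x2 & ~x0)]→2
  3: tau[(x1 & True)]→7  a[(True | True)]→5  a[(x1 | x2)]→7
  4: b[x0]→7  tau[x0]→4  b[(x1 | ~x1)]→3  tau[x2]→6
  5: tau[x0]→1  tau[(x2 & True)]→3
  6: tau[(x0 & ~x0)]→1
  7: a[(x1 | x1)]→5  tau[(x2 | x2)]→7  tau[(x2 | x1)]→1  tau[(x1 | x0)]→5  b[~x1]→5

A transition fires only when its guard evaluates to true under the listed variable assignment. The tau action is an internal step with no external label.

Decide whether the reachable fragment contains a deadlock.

Reach set: {0,3,5}
  0: a→0  a→5  b→3  tau→0  [deg 4]
  3: a→5  [deg 1]
  5: ∅  [deadlock]
witness 5: a

Answer: DEADLOCK at state 5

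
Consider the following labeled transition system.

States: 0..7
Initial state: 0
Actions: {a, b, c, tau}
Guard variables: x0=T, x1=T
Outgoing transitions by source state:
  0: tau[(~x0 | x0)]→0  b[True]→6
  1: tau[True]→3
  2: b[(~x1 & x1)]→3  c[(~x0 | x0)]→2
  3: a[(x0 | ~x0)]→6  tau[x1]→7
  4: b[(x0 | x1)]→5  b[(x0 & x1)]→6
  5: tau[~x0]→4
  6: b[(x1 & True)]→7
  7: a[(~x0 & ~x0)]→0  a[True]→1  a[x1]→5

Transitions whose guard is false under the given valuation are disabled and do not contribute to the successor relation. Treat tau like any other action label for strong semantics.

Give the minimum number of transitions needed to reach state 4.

BFS to 4:
  depth 0: {0}
  depth 1: {6}
  depth 2: {7}
  depth 3: {1,5}
  depth 4: {3}
4 never appears.

Answer: UNREACHABLE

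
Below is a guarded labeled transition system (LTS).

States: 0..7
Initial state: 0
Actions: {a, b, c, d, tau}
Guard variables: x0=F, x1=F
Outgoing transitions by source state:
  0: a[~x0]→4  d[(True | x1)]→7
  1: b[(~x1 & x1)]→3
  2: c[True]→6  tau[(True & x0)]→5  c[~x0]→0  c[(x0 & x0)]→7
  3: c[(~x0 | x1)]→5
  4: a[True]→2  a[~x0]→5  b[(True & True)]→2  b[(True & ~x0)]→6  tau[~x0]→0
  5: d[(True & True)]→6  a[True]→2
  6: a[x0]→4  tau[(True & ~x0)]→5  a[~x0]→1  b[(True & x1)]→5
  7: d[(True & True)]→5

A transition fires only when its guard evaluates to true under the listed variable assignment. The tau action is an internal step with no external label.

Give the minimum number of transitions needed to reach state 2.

Layered search for 2:
  depth 0: {0}
  depth 1: {4,7}
  depth 2: {2,5,6}
depth(2)=2, e.g. a·a

Answer: 2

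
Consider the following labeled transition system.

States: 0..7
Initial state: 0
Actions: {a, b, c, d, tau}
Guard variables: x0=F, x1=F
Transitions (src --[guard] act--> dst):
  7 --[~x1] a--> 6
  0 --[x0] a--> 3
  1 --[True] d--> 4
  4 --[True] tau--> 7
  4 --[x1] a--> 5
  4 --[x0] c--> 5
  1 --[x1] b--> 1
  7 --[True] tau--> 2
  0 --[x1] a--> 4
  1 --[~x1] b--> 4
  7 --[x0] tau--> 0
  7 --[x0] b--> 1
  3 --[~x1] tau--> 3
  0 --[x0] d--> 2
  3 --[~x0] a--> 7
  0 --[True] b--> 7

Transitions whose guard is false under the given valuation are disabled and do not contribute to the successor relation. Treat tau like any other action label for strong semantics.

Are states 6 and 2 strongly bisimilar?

Answer: BISIMILAR

Analysis:
Compute ~ classes (split until stable):
  round 0: {{0,1,2,3,4,5,6,7}}
  round 1: {{0},{1},{2,5,6},{3,7},{4}}
  round 2: {{0},{1},{2,5,6},{3},{4},{7}}
6 equivalence class(es) (converged in 3)
[6]={2,5,6}  [2]={2,5,6}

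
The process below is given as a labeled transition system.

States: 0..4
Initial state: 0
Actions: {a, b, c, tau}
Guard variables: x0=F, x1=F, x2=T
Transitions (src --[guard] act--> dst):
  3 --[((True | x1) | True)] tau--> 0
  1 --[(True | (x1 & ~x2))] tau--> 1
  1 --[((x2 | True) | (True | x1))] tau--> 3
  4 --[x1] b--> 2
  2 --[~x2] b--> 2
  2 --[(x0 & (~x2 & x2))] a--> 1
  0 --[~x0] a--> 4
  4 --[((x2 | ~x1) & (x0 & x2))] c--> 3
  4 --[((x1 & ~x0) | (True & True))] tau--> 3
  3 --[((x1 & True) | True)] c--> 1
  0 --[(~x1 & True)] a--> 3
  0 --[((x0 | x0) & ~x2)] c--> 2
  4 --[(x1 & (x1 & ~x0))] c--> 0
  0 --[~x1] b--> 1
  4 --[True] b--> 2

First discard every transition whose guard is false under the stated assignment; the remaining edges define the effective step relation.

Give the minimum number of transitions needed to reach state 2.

Layered search for 2:
  Layer 0: {0}
  Layer 1: {1,3,4}
  Layer 2: {2}
2 enters at depth 2; path a·b

Answer: 2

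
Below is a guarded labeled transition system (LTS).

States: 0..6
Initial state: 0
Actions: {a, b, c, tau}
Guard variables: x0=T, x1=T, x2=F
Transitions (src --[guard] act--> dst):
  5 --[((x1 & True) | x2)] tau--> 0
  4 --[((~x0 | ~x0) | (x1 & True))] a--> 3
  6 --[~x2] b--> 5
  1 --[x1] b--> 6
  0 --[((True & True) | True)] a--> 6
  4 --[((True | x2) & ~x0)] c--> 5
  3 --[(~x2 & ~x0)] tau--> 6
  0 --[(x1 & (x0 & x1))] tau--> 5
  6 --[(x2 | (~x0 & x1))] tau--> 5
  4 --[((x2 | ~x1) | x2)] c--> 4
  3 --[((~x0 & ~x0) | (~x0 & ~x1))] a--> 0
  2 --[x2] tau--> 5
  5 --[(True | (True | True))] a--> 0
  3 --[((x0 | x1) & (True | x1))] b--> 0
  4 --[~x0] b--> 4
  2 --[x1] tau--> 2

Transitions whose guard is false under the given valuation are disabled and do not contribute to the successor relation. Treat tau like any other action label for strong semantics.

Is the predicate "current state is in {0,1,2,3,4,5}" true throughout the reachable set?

Inv-set: {0,1,2,3,4,5}
Reachable = {0,5,6}
  0: ok
  5: ok
  6: VIOLATES
witness against invariant: a → 6

Answer: INVARIANT VIOLATED at state 6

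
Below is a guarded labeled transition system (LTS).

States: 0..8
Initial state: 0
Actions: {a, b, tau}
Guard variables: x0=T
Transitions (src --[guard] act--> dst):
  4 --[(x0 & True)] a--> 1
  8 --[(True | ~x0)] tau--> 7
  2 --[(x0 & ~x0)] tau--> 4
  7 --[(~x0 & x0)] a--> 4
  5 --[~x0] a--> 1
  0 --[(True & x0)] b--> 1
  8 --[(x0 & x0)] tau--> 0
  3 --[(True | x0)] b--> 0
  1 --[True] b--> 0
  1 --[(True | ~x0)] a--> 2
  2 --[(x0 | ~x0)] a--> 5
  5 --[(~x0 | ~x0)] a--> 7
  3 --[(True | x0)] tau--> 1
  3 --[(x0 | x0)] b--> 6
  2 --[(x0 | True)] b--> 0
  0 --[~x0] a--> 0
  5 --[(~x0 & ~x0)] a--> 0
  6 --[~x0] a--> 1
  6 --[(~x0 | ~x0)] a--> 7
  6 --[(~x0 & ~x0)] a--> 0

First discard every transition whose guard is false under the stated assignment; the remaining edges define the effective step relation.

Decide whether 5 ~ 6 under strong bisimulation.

Compute ~ classes (split until stable):
  round 0: {{0,1,2,3,4,5,6,7,8}}
  round 1: {{0},{1,2},{3},{4},{5,6,7},{8}}
  round 2: {{0},{1},{2},{3},{4},{5,6,7},{8}}
Fixed point at round 3; 7 class(es).
class of 5: {5,6,7}; class of 6: {5,6,7}

Answer: BISIMILAR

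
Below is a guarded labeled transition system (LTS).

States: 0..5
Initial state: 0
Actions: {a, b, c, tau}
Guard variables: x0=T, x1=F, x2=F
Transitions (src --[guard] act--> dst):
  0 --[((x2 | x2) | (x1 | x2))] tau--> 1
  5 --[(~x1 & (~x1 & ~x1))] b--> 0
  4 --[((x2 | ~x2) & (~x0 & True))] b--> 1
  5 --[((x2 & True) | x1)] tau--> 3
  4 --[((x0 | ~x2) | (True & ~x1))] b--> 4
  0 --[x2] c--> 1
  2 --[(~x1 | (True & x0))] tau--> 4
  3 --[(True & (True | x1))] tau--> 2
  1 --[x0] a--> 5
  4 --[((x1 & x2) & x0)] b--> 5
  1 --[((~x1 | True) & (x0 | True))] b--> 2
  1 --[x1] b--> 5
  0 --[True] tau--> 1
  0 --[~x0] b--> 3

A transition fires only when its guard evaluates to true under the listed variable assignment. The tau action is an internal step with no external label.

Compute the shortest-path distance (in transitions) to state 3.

Answer: UNREACHABLE

Trace:
BFS to 3:
  L0 = {0}
  L1 = {1}
  L2 = {2,5}
  L3 = {4}
3 never appears.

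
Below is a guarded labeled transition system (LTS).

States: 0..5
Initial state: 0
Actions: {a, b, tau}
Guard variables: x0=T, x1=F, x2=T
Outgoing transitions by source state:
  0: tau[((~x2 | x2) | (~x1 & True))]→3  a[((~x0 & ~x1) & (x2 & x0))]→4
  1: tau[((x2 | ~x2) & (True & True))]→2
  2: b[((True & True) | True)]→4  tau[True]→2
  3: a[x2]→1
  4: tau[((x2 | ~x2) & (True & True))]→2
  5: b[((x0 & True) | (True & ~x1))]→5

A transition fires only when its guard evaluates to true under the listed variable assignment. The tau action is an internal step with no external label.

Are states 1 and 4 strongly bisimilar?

Refine partition for ~:
  round 0: {{0,1,2,3,4,5}}
  round 1: {{0,1,4},{2},{3},{5}}
  round 2: {{0},{1,4},{2},{3},{5}}
Fixed point at round 3; 5 class(es).
class of 1: {1,4}; class of 4: {1,4}

Answer: BISIMILAR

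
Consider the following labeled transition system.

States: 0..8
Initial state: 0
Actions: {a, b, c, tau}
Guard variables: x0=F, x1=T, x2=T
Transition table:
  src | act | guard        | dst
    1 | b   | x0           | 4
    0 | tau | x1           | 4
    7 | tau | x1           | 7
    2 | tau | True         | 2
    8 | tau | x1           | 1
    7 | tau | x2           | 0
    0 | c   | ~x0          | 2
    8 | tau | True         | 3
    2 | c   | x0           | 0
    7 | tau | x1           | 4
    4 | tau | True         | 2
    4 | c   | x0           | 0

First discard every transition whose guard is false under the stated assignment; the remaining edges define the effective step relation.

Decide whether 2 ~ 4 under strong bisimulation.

Answer: BISIMILAR

Trace:
Compute ~ classes (split until stable):
  P[0] = {{0,1,2,3,4,5,6,7,8}}
  P[1] = {{0},{1,3,5,6},{2,4,7,8}}
  P[2] = {{0},{1,3,5,6},{2,4},{7},{8}}
Fixed point at round 3; 5 class(es).
2∈{2,4}, 4∈{2,4}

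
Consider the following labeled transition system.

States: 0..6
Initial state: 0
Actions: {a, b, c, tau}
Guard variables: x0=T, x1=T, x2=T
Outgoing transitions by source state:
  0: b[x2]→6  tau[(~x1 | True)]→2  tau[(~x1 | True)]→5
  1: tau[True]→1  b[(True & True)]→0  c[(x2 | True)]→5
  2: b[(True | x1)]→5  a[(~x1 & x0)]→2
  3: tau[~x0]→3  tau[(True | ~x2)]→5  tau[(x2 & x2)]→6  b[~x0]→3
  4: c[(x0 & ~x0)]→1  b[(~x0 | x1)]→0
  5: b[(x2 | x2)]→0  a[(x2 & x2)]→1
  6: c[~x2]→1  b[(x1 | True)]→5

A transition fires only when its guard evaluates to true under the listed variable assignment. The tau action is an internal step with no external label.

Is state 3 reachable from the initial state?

Answer: UNREACHABLE

Trace:
13 transition(s) survive guard evaluation.
depth 0: {0}
depth 1: {2,5,6}  now seen {0,2,5,6}
depth 2: {1}  now seen {0,1,2,5,6}
Reach set: {0,1,2,5,6}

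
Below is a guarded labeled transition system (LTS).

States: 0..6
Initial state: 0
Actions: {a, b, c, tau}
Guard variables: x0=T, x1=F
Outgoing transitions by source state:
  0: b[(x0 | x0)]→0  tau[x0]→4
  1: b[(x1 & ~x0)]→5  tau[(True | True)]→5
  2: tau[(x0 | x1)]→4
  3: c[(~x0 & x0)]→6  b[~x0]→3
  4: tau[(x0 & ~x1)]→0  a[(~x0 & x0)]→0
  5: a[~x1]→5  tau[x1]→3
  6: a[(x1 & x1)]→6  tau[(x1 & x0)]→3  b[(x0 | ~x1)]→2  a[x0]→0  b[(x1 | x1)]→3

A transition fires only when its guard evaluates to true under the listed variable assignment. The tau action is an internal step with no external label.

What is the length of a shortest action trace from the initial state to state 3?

Layered search for 3:
  L0 = {0}
  L1 = {4}
3 never appears.

Answer: UNREACHABLE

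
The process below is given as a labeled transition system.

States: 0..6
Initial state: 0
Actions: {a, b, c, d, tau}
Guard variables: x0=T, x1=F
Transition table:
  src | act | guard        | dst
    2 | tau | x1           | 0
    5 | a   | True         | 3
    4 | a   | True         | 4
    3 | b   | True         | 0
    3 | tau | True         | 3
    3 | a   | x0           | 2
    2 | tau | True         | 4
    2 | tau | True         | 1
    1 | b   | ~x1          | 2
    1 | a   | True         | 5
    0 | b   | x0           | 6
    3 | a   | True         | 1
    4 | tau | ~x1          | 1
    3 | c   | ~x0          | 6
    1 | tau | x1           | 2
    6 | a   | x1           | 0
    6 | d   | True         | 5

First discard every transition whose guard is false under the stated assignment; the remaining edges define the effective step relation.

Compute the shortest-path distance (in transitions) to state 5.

BFS to 5:
  depth 0: {0}
  depth 1: {6}
  depth 2: {5}
depth(5)=2, e.g. b·d

Answer: 2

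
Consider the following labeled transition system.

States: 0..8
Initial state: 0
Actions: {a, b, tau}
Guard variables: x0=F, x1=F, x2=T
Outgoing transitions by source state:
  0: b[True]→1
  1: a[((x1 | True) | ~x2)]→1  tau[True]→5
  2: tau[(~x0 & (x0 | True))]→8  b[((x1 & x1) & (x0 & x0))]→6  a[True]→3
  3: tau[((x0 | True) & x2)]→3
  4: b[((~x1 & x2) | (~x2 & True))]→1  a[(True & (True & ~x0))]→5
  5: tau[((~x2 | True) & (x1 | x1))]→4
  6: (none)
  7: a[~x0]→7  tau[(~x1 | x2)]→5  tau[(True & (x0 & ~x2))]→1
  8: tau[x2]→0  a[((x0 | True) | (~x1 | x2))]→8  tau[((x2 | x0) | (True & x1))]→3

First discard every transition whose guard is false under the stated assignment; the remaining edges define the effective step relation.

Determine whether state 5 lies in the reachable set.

Guard filter leaves 13 enabled edge(s).
L0 = {0}
L1 = {1}  now seen {0,1}
L2 = {5}  now seen {0,1,5}
Reachable = {0,1,5}
trace reaching 5: b·tau

Answer: REACHABLE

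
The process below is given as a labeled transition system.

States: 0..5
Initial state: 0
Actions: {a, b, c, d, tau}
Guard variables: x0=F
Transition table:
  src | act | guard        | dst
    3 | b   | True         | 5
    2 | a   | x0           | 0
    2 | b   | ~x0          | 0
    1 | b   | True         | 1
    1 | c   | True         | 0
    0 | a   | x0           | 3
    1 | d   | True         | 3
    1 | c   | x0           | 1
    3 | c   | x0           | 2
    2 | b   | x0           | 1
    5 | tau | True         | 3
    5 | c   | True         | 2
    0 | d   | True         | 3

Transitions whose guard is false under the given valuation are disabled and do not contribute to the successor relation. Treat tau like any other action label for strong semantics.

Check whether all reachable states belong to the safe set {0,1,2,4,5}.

Answer: INVARIANT VIOLATED at state 3

Trace:
Allowed set {0,1,2,4,5}
R = {0,2,3,5}
  0: ✓
  2: ✓
  3: VIOLATES
  5: ✓
reach 3 via d — violates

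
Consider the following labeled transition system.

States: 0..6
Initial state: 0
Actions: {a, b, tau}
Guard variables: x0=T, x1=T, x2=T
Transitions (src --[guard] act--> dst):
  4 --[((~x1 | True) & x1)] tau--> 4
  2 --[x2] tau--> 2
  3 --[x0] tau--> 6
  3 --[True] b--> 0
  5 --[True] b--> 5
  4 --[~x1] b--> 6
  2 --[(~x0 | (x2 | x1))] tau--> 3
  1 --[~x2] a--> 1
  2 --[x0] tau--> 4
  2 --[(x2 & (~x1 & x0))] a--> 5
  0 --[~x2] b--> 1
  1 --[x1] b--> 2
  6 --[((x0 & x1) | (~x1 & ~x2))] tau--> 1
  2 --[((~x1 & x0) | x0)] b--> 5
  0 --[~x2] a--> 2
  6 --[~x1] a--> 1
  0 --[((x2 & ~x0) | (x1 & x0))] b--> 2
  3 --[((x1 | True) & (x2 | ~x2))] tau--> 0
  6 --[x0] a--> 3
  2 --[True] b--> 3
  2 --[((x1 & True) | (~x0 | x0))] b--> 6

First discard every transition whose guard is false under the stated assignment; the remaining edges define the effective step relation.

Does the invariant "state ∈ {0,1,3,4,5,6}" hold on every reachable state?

Safe = {0,1,3,4,5,6}
Reachable = {0,1,2,3,4,5,6}
  0: safe
  1: safe
  2: outside
  3: safe
  4: safe
  5: safe
  6: safe
witness against invariant: b → 2

Answer: INVARIANT VIOLATED at state 2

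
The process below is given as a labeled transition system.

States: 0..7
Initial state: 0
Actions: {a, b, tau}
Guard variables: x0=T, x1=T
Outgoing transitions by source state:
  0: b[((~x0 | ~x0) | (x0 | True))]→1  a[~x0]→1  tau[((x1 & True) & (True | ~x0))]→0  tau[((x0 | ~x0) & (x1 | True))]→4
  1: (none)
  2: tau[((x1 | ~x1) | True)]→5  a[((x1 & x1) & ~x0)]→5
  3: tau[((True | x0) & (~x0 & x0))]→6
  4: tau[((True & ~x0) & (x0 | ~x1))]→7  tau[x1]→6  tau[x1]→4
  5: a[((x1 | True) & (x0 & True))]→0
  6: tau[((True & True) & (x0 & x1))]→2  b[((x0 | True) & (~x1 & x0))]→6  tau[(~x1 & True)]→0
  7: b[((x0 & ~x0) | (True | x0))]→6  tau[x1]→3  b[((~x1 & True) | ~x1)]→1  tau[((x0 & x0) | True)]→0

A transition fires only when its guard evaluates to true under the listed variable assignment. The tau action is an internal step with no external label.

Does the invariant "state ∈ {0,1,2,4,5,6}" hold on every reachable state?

Answer: INVARIANT HOLDS

Working:
Inv-set: {0,1,2,4,5,6}
Reach set: {0,1,2,4,5,6}
  0: safe
  1: safe
  2: safe
  4: safe
  5: safe
  6: safe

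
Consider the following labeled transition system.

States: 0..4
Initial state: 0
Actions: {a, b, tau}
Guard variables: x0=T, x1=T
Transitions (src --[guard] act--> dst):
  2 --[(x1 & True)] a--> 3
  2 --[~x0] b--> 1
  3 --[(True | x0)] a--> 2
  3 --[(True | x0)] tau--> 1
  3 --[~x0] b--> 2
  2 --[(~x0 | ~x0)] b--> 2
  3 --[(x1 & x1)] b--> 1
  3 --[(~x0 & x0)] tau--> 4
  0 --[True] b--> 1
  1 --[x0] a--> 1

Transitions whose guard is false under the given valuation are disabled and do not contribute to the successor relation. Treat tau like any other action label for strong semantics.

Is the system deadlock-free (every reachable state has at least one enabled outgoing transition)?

Answer: DEADLOCK-FREE

Trace:
Reach set: {0,1}
  0: b→1  [1 out]
  1: a→1  [1 out]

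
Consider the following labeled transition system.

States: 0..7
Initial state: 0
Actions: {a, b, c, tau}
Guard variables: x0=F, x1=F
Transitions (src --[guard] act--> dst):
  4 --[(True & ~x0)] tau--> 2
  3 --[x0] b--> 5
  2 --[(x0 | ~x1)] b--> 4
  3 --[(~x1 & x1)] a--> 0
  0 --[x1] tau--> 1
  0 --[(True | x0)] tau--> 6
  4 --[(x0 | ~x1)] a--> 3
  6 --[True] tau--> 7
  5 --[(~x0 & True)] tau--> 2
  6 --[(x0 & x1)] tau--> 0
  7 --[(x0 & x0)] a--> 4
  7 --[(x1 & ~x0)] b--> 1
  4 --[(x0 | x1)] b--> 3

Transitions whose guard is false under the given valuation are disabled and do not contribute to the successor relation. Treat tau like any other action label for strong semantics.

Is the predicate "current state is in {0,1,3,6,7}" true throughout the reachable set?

Answer: INVARIANT HOLDS

Analysis:
Inv-set: {0,1,3,6,7}
R = {0,6,7}
  0: safe
  6: safe
  7: safe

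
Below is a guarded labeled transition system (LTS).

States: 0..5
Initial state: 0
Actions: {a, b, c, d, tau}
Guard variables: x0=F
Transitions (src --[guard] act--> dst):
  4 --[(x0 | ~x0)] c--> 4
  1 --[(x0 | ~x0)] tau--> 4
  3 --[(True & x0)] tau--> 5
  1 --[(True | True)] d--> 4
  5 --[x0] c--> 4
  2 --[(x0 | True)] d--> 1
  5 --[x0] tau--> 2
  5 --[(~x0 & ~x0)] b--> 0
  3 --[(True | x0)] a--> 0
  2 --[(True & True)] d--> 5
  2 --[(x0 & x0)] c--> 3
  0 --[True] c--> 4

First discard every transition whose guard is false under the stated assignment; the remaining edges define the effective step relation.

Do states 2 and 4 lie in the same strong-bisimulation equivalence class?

Refine partition for ~:
  P[0] = {{0,1,2,3,4,5}}
  P[1] = {{0,4},{1},{2},{3},{5}}
stable after 2 split(s): 5 block(s)
2∈{2}, 4∈{0,4}

Answer: NOT BISIMILAR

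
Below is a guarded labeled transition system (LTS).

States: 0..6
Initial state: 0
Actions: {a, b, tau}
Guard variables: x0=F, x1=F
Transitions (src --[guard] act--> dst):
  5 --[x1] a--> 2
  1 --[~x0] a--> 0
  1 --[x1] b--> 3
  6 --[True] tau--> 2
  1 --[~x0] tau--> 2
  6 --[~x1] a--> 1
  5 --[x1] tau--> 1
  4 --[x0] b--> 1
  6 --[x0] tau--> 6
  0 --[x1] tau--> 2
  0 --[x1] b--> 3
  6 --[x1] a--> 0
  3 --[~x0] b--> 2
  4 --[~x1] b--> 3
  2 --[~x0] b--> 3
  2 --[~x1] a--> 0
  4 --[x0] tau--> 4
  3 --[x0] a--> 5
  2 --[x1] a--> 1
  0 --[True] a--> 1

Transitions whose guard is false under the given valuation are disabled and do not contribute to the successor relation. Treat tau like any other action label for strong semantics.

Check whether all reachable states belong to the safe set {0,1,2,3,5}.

Inv-set: {0,1,2,3,5}
Reachable = {0,1,2,3}
  0: ✓
  1: ✓
  2: ✓
  3: ✓

Answer: INVARIANT HOLDS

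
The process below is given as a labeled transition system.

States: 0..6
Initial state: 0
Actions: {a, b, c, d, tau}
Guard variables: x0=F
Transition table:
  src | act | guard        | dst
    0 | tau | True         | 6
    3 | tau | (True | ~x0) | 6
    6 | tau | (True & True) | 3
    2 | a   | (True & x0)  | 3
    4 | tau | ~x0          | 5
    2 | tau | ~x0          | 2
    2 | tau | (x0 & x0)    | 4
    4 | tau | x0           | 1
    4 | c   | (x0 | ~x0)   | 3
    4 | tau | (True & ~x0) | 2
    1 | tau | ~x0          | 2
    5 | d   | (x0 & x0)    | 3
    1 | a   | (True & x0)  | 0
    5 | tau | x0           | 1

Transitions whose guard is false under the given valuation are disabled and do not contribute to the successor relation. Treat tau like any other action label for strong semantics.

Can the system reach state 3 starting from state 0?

8 transition(s) survive guard evaluation.
Layer 0: {0}
Layer 1: {6}  total {0,6}
Layer 2: {3}  total {0,3,6}
Reach set: {0,3,6}
trace reaching 3: tau·tau

Answer: REACHABLE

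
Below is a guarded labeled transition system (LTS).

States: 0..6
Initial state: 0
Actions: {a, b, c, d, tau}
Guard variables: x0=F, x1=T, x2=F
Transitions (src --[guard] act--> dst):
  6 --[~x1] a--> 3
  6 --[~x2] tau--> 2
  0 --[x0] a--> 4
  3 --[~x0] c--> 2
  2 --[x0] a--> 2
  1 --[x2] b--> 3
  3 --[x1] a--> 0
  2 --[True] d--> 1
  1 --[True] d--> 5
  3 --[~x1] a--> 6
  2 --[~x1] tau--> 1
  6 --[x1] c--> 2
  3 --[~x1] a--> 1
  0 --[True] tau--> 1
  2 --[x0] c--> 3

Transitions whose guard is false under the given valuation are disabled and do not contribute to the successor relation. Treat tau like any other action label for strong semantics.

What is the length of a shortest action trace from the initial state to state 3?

Answer: UNREACHABLE

Trace:
BFS to 3:
  Layer 0: {0}
  Layer 1: {1}
  Layer 2: {5}
3 never appears.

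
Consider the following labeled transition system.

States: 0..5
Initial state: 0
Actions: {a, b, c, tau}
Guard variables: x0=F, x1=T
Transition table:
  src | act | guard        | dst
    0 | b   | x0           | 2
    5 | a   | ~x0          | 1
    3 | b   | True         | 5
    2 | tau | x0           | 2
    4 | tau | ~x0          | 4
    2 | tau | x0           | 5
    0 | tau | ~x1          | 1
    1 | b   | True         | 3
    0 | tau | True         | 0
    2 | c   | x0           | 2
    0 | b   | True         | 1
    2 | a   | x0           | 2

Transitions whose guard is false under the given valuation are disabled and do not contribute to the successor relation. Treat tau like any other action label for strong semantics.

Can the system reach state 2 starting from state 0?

After dropping false guards: 6 live edges.
Layer 0: {0}
Layer 1: {1}  now seen {0,1}
Layer 2: {3}  now seen {0,1,3}
Layer 3: {5}  now seen {0,1,3,5}
Reach set: {0,1,3,5}

Answer: UNREACHABLE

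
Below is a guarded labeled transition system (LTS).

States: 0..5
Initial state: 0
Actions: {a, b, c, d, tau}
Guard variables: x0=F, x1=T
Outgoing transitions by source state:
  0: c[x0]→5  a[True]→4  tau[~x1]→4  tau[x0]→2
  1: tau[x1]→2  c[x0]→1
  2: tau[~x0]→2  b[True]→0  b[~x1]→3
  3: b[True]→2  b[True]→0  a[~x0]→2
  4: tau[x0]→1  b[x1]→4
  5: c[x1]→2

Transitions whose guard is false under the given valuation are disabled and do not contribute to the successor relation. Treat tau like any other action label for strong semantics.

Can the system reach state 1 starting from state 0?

Answer: UNREACHABLE

Trace:
After dropping false guards: 9 live edges.
Layer 0: {0}
Layer 1: {4}  cumulative {0,4}
Reachable = {0,4}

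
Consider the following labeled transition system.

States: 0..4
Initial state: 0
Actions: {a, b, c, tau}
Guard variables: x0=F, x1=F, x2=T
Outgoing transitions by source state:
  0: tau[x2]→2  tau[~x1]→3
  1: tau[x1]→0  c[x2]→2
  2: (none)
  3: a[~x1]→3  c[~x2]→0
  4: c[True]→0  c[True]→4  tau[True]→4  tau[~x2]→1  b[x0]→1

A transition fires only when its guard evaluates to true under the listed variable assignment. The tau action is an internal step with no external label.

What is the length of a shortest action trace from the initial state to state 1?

Answer: UNREACHABLE

Analysis:
Layered search for 1:
  L0 = {0}
  L1 = {2,3}
1 never appears.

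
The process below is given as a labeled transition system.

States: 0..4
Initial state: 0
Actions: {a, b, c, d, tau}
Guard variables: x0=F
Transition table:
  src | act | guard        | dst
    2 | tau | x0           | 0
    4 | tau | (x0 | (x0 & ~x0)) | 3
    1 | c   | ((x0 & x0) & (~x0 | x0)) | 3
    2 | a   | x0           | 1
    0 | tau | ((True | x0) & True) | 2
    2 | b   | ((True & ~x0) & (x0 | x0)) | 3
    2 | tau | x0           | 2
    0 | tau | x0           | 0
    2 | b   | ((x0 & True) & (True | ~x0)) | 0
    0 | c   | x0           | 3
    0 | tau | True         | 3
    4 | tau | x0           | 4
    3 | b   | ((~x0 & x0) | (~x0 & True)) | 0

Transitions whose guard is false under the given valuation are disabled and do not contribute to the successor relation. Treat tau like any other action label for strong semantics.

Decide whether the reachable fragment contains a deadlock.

Reachable = {0,2,3}
  0: tau→2  tau→3  [2 out]
  2: ∅  [no exit]
  3: b→0  [1 out]
trace reaching 2: tau

Answer: DEADLOCK at state 2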